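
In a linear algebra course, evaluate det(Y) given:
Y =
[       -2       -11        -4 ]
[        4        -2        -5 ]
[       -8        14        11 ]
det(Y) = -212

Expand along row 0 (cofactor expansion): det(Y) = a*(e*i - f*h) - b*(d*i - f*g) + c*(d*h - e*g), where the 3×3 is [[a, b, c], [d, e, f], [g, h, i]].
Minor M_00 = (-2)*(11) - (-5)*(14) = -22 + 70 = 48.
Minor M_01 = (4)*(11) - (-5)*(-8) = 44 - 40 = 4.
Minor M_02 = (4)*(14) - (-2)*(-8) = 56 - 16 = 40.
det(Y) = (-2)*(48) - (-11)*(4) + (-4)*(40) = -96 + 44 - 160 = -212.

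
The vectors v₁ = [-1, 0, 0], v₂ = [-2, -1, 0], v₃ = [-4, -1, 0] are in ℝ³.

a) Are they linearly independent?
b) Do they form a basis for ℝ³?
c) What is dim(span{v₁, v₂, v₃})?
Not independent, not a basis, dim(span) = 2

Check whether v₃ can be written as a linear combination of v₁ and v₂.
v₃ = (2)·v₁ + (1)·v₂ = [-4, -1, 0], so the three vectors are linearly dependent.
Thus they do not form a basis for ℝ³, and dim(span{v₁, v₂, v₃}) = 2 (spanned by v₁ and v₂).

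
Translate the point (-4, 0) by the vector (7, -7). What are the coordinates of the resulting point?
(3, -7)

Translation by (7, -7):
x' = -4 + 7 = 3
y' = 0 + -7 = -7
Homogeneous matrix: [[1, 0, 7], [0, 1, -7], [0, 0, 1]]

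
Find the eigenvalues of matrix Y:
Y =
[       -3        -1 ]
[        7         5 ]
λ = -2, 4

Solve det(Y - λI) = 0. For a 2×2 matrix the characteristic equation is λ² - (trace)λ + det = 0.
trace(Y) = a + d = -3 + 5 = 2.
det(Y) = a*d - b*c = (-3)*(5) - (-1)*(7) = -15 + 7 = -8.
Characteristic equation: λ² - (2)λ + (-8) = 0.
Discriminant = (2)² - 4*(-8) = 4 + 32 = 36.
λ = (2 ± √36) / 2 = (2 ± 6) / 2 = -2, 4.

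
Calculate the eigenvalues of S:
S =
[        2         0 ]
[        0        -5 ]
λ = -5, 2

Solve det(S - λI) = 0. For a 2×2 matrix the characteristic equation is λ² - (trace)λ + det = 0.
trace(S) = a + d = 2 - 5 = -3.
det(S) = a*d - b*c = (2)*(-5) - (0)*(0) = -10 - 0 = -10.
Characteristic equation: λ² - (-3)λ + (-10) = 0.
Discriminant = (-3)² - 4*(-10) = 9 + 40 = 49.
λ = (-3 ± √49) / 2 = (-3 ± 7) / 2 = -5, 2.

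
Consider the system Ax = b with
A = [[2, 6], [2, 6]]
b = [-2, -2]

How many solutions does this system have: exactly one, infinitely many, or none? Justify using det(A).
Infinitely many solutions

det(A) = (2)*(6) - (6)*(2) = 0, so A is singular (column 2 is 3 times column 1).
b = [-2, -2] = -1 * column 1 of A, so b lies in the column space of A.
A singular matrix whose right-hand side is in its column space gives a 1-parameter family of solutions — infinitely many.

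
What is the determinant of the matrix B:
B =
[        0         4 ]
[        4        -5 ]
det(B) = -16

For a 2×2 matrix [[a, b], [c, d]], det = a*d - b*c.
det(B) = (0)*(-5) - (4)*(4) = 0 - 16 = -16.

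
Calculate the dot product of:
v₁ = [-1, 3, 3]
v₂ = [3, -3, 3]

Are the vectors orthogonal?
-3, No

The dot product is the sum of products of corresponding components.
v₁·v₂ = (-1)*(3) + (3)*(-3) + (3)*(3) = -3 - 9 + 9 = -3.
Two vectors are orthogonal iff their dot product is 0; here the dot product is -3, so the vectors are not orthogonal.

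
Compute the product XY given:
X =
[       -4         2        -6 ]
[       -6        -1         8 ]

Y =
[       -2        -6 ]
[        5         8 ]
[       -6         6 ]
XY =
[       54         4 ]
[      -41        76 ]

Matrix multiplication: (XY)[i][j] = sum over k of X[i][k] * Y[k][j].
  (XY)[0][0] = (-4)*(-2) + (2)*(5) + (-6)*(-6) = 54
  (XY)[0][1] = (-4)*(-6) + (2)*(8) + (-6)*(6) = 4
  (XY)[1][0] = (-6)*(-2) + (-1)*(5) + (8)*(-6) = -41
  (XY)[1][1] = (-6)*(-6) + (-1)*(8) + (8)*(6) = 76
XY =
[       54         4 ]
[      -41        76 ]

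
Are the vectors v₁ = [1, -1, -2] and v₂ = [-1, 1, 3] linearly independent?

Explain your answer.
Yes, linearly independent

Two vectors are linearly dependent iff one is a scalar multiple of the other.
No single scalar k satisfies v₂ = k·v₁ (the ratios of corresponding entries disagree), so v₁ and v₂ are linearly independent.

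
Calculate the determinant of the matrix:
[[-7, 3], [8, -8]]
32

For a 2×2 matrix [[a, b], [c, d]], det = ad - bc
det = (-7)(-8) - (3)(8) = 56 - 24 = 32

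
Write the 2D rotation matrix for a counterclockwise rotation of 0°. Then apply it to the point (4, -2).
R = [[1, 0], [0, 1]]; R·(4, -2) = (4, -2)

Rotation matrix formula: R(θ) = [[cos θ, -sin θ], [sin θ, cos θ]]
For θ = 0°:
cos(0°) = 1
sin(0°) = 0
R = [[1, 0], [0, 1]]
Apply to (4, -2): [1·4 + (0)·-2, 0·4 + 1·-2] = (4, -2)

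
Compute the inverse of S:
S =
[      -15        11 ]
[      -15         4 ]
det(S) = 105
S⁻¹ =
[    4/105   -11/105 ]
[      1/7      -1/7 ]

For a 2×2 matrix S = [[a, b], [c, d]] with det(S) ≠ 0, S⁻¹ = (1/det(S)) * [[d, -b], [-c, a]].
det(S) = (-15)*(4) - (11)*(-15) = -60 + 165 = 105.
S⁻¹ = (1/105) * [[4, -11], [15, -15]].
Dividing each entry by 105 and reducing:
S⁻¹ =
[    4/105   -11/105 ]
[      1/7      -1/7 ]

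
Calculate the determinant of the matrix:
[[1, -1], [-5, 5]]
0

For a 2×2 matrix [[a, b], [c, d]], det = ad - bc
det = (1)(5) - (-1)(-5) = 5 - 5 = 0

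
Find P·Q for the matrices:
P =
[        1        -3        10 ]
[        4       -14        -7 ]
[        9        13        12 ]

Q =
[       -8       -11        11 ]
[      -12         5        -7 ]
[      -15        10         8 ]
PQ =
[     -122        74       112 ]
[      241      -184        86 ]
[     -408        86       104 ]

Matrix multiplication: (PQ)[i][j] = sum over k of P[i][k] * Q[k][j].
  (PQ)[0][0] = (1)*(-8) + (-3)*(-12) + (10)*(-15) = -122
  (PQ)[0][1] = (1)*(-11) + (-3)*(5) + (10)*(10) = 74
  (PQ)[0][2] = (1)*(11) + (-3)*(-7) + (10)*(8) = 112
  (PQ)[1][0] = (4)*(-8) + (-14)*(-12) + (-7)*(-15) = 241
  (PQ)[1][1] = (4)*(-11) + (-14)*(5) + (-7)*(10) = -184
  (PQ)[1][2] = (4)*(11) + (-14)*(-7) + (-7)*(8) = 86
  (PQ)[2][0] = (9)*(-8) + (13)*(-12) + (12)*(-15) = -408
  (PQ)[2][1] = (9)*(-11) + (13)*(5) + (12)*(10) = 86
  (PQ)[2][2] = (9)*(11) + (13)*(-7) + (12)*(8) = 104
PQ =
[     -122        74       112 ]
[      241      -184        86 ]
[     -408        86       104 ]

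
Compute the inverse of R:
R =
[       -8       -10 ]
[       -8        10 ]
det(R) = -160
R⁻¹ =
[    -1/16     -1/16 ]
[    -1/20      1/20 ]

For a 2×2 matrix R = [[a, b], [c, d]] with det(R) ≠ 0, R⁻¹ = (1/det(R)) * [[d, -b], [-c, a]].
det(R) = (-8)*(10) - (-10)*(-8) = -80 - 80 = -160.
R⁻¹ = (1/-160) * [[10, 10], [8, -8]].
Dividing each entry by -160 and reducing:
R⁻¹ =
[    -1/16     -1/16 ]
[    -1/20      1/20 ]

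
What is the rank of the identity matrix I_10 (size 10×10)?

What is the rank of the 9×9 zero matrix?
rank(I_10) = 10, rank(0) = 0

The identity I_10 has 10 columns that are the standard basis vectors e_1, …, e_10. These are linearly independent, so all 10 columns are pivots and rank(I_10) = 10.
The 9×9 zero matrix has every entry zero, so every row is the zero row and there are no pivots; rank(0) = 0.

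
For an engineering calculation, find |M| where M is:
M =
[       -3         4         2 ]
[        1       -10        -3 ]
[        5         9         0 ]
det(M) = -23

Expand along row 0 (cofactor expansion): det(M) = a*(e*i - f*h) - b*(d*i - f*g) + c*(d*h - e*g), where the 3×3 is [[a, b, c], [d, e, f], [g, h, i]].
Minor M_00 = (-10)*(0) - (-3)*(9) = 0 + 27 = 27.
Minor M_01 = (1)*(0) - (-3)*(5) = 0 + 15 = 15.
Minor M_02 = (1)*(9) - (-10)*(5) = 9 + 50 = 59.
det(M) = (-3)*(27) - (4)*(15) + (2)*(59) = -81 - 60 + 118 = -23.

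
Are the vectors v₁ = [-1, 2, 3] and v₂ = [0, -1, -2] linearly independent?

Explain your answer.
Yes, linearly independent

Two vectors are linearly dependent iff one is a scalar multiple of the other.
No single scalar k satisfies v₂ = k·v₁ (the ratios of corresponding entries disagree), so v₁ and v₂ are linearly independent.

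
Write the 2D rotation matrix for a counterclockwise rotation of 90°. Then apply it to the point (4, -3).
R = [[0, -1], [1, 0]]; R·(4, -3) = (3, 4)

Rotation matrix formula: R(θ) = [[cos θ, -sin θ], [sin θ, cos θ]]
For θ = 90°:
cos(90°) = 0
sin(90°) = 1
R = [[0, -1], [1, 0]]
Apply to (4, -3): [0·4 + (-1)·-3, 1·4 + 0·-3] = (3, 4)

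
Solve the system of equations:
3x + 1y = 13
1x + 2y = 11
x = 3, y = 4

Use elimination (row reduction):
Equation 1: 3x + 1y = 13.
Equation 2: 1x + 2y = 11.
Multiply Eq1 by 1 and Eq2 by 3: 3x + 1y = 13;  3x + 6y = 33.
Subtract: (5)y = 20, so y = 4.
Back-substitute into Eq1: 3x + 1*(4) = 13, so x = 3.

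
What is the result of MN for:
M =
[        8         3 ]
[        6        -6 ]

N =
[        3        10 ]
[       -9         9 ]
MN =
[       -3       107 ]
[       72         6 ]

Matrix multiplication: (MN)[i][j] = sum over k of M[i][k] * N[k][j].
  (MN)[0][0] = (8)*(3) + (3)*(-9) = -3
  (MN)[0][1] = (8)*(10) + (3)*(9) = 107
  (MN)[1][0] = (6)*(3) + (-6)*(-9) = 72
  (MN)[1][1] = (6)*(10) + (-6)*(9) = 6
MN =
[       -3       107 ]
[       72         6 ]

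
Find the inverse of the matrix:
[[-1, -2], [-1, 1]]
[[-1/3, -2/3], [-1/3, 1/3]]

For [[a,b],[c,d]], inverse = (1/det)·[[d,-b],[-c,a]]
det = -1·1 - -2·-1 = -3
Inverse = (1/-3)·[[1, 2], [1, -1]]
        = [[-1/3, -2/3], [-1/3, 1/3]]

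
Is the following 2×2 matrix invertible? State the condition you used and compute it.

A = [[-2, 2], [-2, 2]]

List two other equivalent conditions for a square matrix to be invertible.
No, not invertible; det(A) = 0 (two rows are equal, so the rows are linearly dependent). Equivalent conditions (failing for this A): rank(A) < 2; Ax = 0 has non-trivial solutions; 0 is an eigenvalue; the columns are linearly dependent.

To check invertibility, compute det(A).
In this matrix, row 0 and the last row are identical, so one row is a scalar multiple of another and the rows are linearly dependent.
A matrix with linearly dependent rows has det = 0 and is not invertible.
Equivalent failed conditions:
- rank(A) < 2.
- Ax = 0 has non-trivial solutions.
- 0 is an eigenvalue.
- The columns are linearly dependent.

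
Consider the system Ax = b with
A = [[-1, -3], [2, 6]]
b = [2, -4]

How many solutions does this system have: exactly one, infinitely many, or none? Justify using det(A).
Infinitely many solutions

det(A) = (-1)*(6) - (-3)*(2) = 0, so A is singular (column 2 is 3 times column 1).
b = [2, -4] = -2 * column 1 of A, so b lies in the column space of A.
A singular matrix whose right-hand side is in its column space gives a 1-parameter family of solutions — infinitely many.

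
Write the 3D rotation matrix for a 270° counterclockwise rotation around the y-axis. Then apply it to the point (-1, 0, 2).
R = [[0, 0, -1], [0, 1, 0], [1, 0, 0]]; R·(-1, 0, 2) = (-2, 0, -1)

Rotation matrix for 270° around y-axis:
cos(270°) = 0, sin(270°) = -1
R = [[0, 0, -1], [0, 1, 0], [1, 0, 0]]
Apply to (-1, 0, 2): R·[-1, 0, 2]ᵀ = (-2, 0, -1)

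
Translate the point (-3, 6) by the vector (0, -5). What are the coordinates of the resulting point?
(-3, 1)

Translation by (0, -5):
x' = -3 + 0 = -3
y' = 6 + -5 = 1
Homogeneous matrix: [[1, 0, 0], [0, 1, -5], [0, 0, 1]]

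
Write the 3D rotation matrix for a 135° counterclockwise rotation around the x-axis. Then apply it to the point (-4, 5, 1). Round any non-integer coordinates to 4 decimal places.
R = [[1, 0, 0], [0, -√2/2, -√2/2], [0, √2/2, -√2/2]]; R·(-4, 5, 1) = (-4.0000, -4.2426, 2.8284)

Rotation matrix for 135° around x-axis:
cos(135°) = -√2/2, sin(135°) = √2/2
R = [[1, 0, 0], [0, -√2/2, -√2/2], [0, √2/2, -√2/2]]
Apply to (-4, 5, 1): R·[-4, 5, 1]ᵀ = (-4.0000, -4.2426, 2.8284)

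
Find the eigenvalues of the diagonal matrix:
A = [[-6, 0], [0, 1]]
λ₁ = -6, λ₂ = 1

The characteristic polynomial of A is det(A - λI) = (-6 - λ)(1 - λ) = 0.
The roots are λ = -6 and λ = 1, so the eigenvalues are the diagonal entries.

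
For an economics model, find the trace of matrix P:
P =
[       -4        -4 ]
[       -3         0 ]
tr(P) = -4 + 0 = -4

The trace of a square matrix is the sum of its diagonal entries.
Diagonal entries of P: P[0][0] = -4, P[1][1] = 0.
tr(P) = -4 + 0 = -4.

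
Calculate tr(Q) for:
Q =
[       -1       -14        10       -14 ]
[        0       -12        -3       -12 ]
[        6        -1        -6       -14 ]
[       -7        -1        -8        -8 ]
tr(Q) = -1 - 12 - 6 - 8 = -27

The trace of a square matrix is the sum of its diagonal entries.
Diagonal entries of Q: Q[0][0] = -1, Q[1][1] = -12, Q[2][2] = -6, Q[3][3] = -8.
tr(Q) = -1 - 12 - 6 - 8 = -27.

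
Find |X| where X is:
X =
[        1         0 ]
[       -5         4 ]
det(X) = 4

For a 2×2 matrix [[a, b], [c, d]], det = a*d - b*c.
det(X) = (1)*(4) - (0)*(-5) = 4 - 0 = 4.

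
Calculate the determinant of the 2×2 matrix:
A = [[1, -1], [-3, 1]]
-2

For A = [[a, b], [c, d]], det(A) = a*d - b*c.
det(A) = (1)*(1) - (-1)*(-3) = 1 - 3 = -2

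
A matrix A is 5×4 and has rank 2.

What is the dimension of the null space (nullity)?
2

The rank-nullity theorem for an m×n matrix states:
rank(A) + nullity(A) = n (the number of columns).
Here n = 4 and rank(A) = 2, so nullity(A) = 4 - 2 = 2.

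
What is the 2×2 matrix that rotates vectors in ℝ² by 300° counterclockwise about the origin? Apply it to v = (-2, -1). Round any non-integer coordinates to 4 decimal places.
R = [[1/2, √3/2], [-√3/2, 1/2]]; R·v = (-1.8660, 1.2321)

A counterclockwise rotation by angle θ in ℝ² has matrix R(θ) = [[cos θ, -sin θ], [sin θ, cos θ]].
For θ = 300°: cos θ = 1/2, sin θ = -√3/2.
R(300°) = [[1/2, √3/2], [-√3/2, 1/2]].
R·v = [1/2·-2 + (√3/2)·-1, -√3/2·-2 + 1/2·-1] = (-1.8660, 1.2321).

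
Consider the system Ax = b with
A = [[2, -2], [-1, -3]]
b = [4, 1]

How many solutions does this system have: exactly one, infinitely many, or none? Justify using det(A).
Exactly one solution

Compute det(A) = (2)*(-3) - (-2)*(-1) = -8.
Because det(A) ≠ 0, A is invertible and Ax = b has a unique solution for every b (here x = A⁻¹ b).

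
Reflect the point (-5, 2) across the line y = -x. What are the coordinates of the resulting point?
(-2, 5)

Reflection across line y = -x: (-5, 2) → (-2, 5)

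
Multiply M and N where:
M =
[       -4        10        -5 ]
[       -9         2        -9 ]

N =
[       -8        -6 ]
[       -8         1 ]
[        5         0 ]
MN =
[      -73        34 ]
[       11        56 ]

Matrix multiplication: (MN)[i][j] = sum over k of M[i][k] * N[k][j].
  (MN)[0][0] = (-4)*(-8) + (10)*(-8) + (-5)*(5) = -73
  (MN)[0][1] = (-4)*(-6) + (10)*(1) + (-5)*(0) = 34
  (MN)[1][0] = (-9)*(-8) + (2)*(-8) + (-9)*(5) = 11
  (MN)[1][1] = (-9)*(-6) + (2)*(1) + (-9)*(0) = 56
MN =
[      -73        34 ]
[       11        56 ]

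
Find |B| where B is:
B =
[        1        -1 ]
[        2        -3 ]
det(B) = -1

For a 2×2 matrix [[a, b], [c, d]], det = a*d - b*c.
det(B) = (1)*(-3) - (-1)*(2) = -3 + 2 = -1.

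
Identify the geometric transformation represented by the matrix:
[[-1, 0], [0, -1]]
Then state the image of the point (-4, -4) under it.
rotation by 180° (or reflection through origin); image of (-4, -4) is (4, 4)

This matches the form [[cos θ, -sin θ], [sin θ, cos θ]] of a rotation matrix; reading off cos θ and sin θ gives the angle.
The matrix [[-1, 0], [0, -1]] represents: rotation by 180° (or reflection through origin).
Applying it to (-4, -4): [-1·-4 + 0·-4, 0·-4 + -1·-4] = (4, 4).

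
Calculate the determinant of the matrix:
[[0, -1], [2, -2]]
2

For a 2×2 matrix [[a, b], [c, d]], det = ad - bc
det = (0)(-2) - (-1)(2) = 0 - -2 = 2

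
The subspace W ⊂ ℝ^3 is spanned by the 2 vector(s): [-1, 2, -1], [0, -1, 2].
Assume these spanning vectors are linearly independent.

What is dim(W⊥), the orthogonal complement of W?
dim(W⊥) = 1

For any subspace W of ℝ^n, dim(W) + dim(W⊥) = n (the whole-space dimension).
Here the given 2 vectors are linearly independent, so dim(W) = 2.
Thus dim(W⊥) = n - dim(W) = 3 - 2 = 1.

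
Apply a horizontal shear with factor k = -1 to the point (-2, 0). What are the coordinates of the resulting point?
(-2, 0)

Shear matrix for horizontal shear with factor k = -1:
[[1, -1], [0, 1]]
Result: (-2, 0) → (-2, 0)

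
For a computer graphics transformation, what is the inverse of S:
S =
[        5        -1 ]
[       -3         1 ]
det(S) = 2
S⁻¹ =
[      1/2       1/2 ]
[      3/2       5/2 ]

For a 2×2 matrix S = [[a, b], [c, d]] with det(S) ≠ 0, S⁻¹ = (1/det(S)) * [[d, -b], [-c, a]].
det(S) = (5)*(1) - (-1)*(-3) = 5 - 3 = 2.
S⁻¹ = (1/2) * [[1, 1], [3, 5]].
Dividing each entry by 2 and reducing:
S⁻¹ =
[      1/2       1/2 ]
[      3/2       5/2 ]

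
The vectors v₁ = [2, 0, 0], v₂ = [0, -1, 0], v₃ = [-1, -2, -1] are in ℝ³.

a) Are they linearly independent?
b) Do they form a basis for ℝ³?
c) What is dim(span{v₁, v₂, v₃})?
Yes independent, yes basis, dim = 3

Stack v₁, v₂, v₃ as rows of a 3×3 matrix.
[[2, 0, 0]; [0, -1, 0]; [-1, -2, -1]] is already lower triangular with nonzero diagonal entries (2, -1, -1), so its determinant is the product of the diagonal entries, det = (2)·(-1)·(-1) = 2 ≠ 0, and the rows are linearly independent.
Three linearly independent vectors in ℝ³ form a basis for ℝ³, so dim(span{v₁,v₂,v₃}) = 3.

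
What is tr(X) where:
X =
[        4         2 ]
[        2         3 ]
tr(X) = 4 + 3 = 7

The trace of a square matrix is the sum of its diagonal entries.
Diagonal entries of X: X[0][0] = 4, X[1][1] = 3.
tr(X) = 4 + 3 = 7.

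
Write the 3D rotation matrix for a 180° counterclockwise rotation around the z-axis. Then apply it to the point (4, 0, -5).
R = [[-1, 0, 0], [0, -1, 0], [0, 0, 1]]; R·(4, 0, -5) = (-4, 0, -5)

Rotation matrix for 180° around z-axis:
cos(180°) = -1, sin(180°) = 0
R = [[-1, 0, 0], [0, -1, 0], [0, 0, 1]]
Apply to (4, 0, -5): R·[4, 0, -5]ᵀ = (-4, 0, -5)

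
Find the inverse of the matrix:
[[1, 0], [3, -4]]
[[1, 0], [3/4, -1/4]]

For [[a,b],[c,d]], inverse = (1/det)·[[d,-b],[-c,a]]
det = 1·-4 - 0·3 = -4
Inverse = (1/-4)·[[-4, 0], [-3, 1]]
        = [[1, 0], [3/4, -1/4]]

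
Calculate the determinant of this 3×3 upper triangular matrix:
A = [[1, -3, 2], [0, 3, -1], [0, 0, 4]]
12

The determinant of a triangular matrix is the product of its diagonal entries (the off-diagonal entries above the diagonal do not affect it).
det(A) = (1) * (3) * (4) = 12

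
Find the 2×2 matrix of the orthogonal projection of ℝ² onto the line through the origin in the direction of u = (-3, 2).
[[9/13, -6/13], [-6/13, 4/13]]

The orthogonal projection onto the line spanned by a nonzero vector u = (a, b) has matrix P = (u uᵀ) / (uᵀ u) = (1/(a² + b²)) · [[a², ab], [ab, b²]].
Here u = (-3, 2), so a² + b² = 9 + 4 = 13.
P = (1/13) · [[9, -6], [-6, 4]] = [[9/13, -6/13], [-6/13, 4/13]].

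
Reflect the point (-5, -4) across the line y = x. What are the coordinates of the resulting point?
(-4, -5)

Reflection across line y = x: (-5, -4) → (-4, -5)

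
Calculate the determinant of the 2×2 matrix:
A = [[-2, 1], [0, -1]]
2

For A = [[a, b], [c, d]], det(A) = a*d - b*c.
det(A) = (-2)*(-1) - (1)*(0) = 2 - 0 = 2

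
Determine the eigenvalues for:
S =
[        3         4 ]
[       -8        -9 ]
λ = -5, -1

Solve det(S - λI) = 0. For a 2×2 matrix the characteristic equation is λ² - (trace)λ + det = 0.
trace(S) = a + d = 3 - 9 = -6.
det(S) = a*d - b*c = (3)*(-9) - (4)*(-8) = -27 + 32 = 5.
Characteristic equation: λ² - (-6)λ + (5) = 0.
Discriminant = (-6)² - 4*(5) = 36 - 20 = 16.
λ = (-6 ± √16) / 2 = (-6 ± 4) / 2 = -5, -1.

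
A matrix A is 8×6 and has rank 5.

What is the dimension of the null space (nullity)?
1

The rank-nullity theorem for an m×n matrix states:
rank(A) + nullity(A) = n (the number of columns).
Here n = 6 and rank(A) = 5, so nullity(A) = 6 - 5 = 1.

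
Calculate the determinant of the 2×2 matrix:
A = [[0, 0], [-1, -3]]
0

For A = [[a, b], [c, d]], det(A) = a*d - b*c.
det(A) = (0)*(-3) - (0)*(-1) = 0 - 0 = 0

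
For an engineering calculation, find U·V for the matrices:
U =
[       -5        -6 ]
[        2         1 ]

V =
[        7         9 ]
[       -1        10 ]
UV =
[      -29      -105 ]
[       13        28 ]

Matrix multiplication: (UV)[i][j] = sum over k of U[i][k] * V[k][j].
  (UV)[0][0] = (-5)*(7) + (-6)*(-1) = -29
  (UV)[0][1] = (-5)*(9) + (-6)*(10) = -105
  (UV)[1][0] = (2)*(7) + (1)*(-1) = 13
  (UV)[1][1] = (2)*(9) + (1)*(10) = 28
UV =
[      -29      -105 ]
[       13        28 ]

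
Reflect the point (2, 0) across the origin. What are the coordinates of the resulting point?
(-2, 0)

Reflection across origin: (2, 0) → (-2, 0)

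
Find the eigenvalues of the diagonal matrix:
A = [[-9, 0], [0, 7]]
λ₁ = -9, λ₂ = 7

The characteristic polynomial of A is det(A - λI) = (-9 - λ)(7 - λ) = 0.
The roots are λ = -9 and λ = 7, so the eigenvalues are the diagonal entries.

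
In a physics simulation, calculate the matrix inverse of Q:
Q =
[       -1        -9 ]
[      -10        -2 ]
det(Q) = -88
Q⁻¹ =
[     1/44     -9/88 ]
[    -5/44      1/88 ]

For a 2×2 matrix Q = [[a, b], [c, d]] with det(Q) ≠ 0, Q⁻¹ = (1/det(Q)) * [[d, -b], [-c, a]].
det(Q) = (-1)*(-2) - (-9)*(-10) = 2 - 90 = -88.
Q⁻¹ = (1/-88) * [[-2, 9], [10, -1]].
Dividing each entry by -88 and reducing:
Q⁻¹ =
[     1/44     -9/88 ]
[    -5/44      1/88 ]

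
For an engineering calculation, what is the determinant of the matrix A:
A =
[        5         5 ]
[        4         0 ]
det(A) = -20

For a 2×2 matrix [[a, b], [c, d]], det = a*d - b*c.
det(A) = (5)*(0) - (5)*(4) = 0 - 20 = -20.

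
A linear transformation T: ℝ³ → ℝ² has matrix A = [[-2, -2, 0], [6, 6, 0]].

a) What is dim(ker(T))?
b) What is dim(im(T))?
dim(ker) = 2, dim(im) = 1

Observe that row 2 = -3 × row 1 (so the rows are linearly dependent).
Thus rank(A) = 1 (only one linearly independent row).
dim(im(T)) = rank(A) = 1.
By the rank-nullity theorem applied to T: ℝ³ → ℝ², rank(A) + nullity(A) = 3 (the domain dimension), so dim(ker(T)) = 3 - 1 = 2.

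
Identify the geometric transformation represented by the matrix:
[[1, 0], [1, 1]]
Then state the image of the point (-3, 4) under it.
vertical shear with factor 1; image of (-3, 4) is (-3, 1)

The matrix [[1, 0], [k, 1]] sends (x, y) to (x, 1x + y), leaving the x-coordinate fixed: a vertical shear.
The matrix [[1, 0], [1, 1]] represents: vertical shear with factor 1.
Applying it to (-3, 4): [1·-3 + 0·4, 1·-3 + 1·4] = (-3, 1).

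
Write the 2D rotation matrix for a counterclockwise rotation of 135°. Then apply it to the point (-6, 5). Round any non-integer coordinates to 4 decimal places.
R = [[-√2/2, -√2/2], [√2/2, -√2/2]]; R·(-6, 5) = (0.7071, -7.7782)

Rotation matrix formula: R(θ) = [[cos θ, -sin θ], [sin θ, cos θ]]
For θ = 135°:
cos(135°) = -√2/2
sin(135°) = √2/2
R = [[-√2/2, -√2/2], [√2/2, -√2/2]]
Apply to (-6, 5): [-√2/2·-6 + (-√2/2)·5, √2/2·-6 + -√2/2·5] = (0.7071, -7.7782)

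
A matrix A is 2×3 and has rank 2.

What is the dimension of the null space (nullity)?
1

The rank-nullity theorem for an m×n matrix states:
rank(A) + nullity(A) = n (the number of columns).
Here n = 3 and rank(A) = 2, so nullity(A) = 3 - 2 = 1.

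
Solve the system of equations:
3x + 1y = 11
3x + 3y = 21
x = 2, y = 5

Use elimination (row reduction):
Equation 1: 3x + 1y = 11.
Equation 2: 3x + 3y = 21.
Multiply Eq1 by 3 and Eq2 by 3: 9x + 3y = 33;  9x + 9y = 63.
Subtract: (6)y = 30, so y = 5.
Back-substitute into Eq1: 3x + 1*(5) = 11, so x = 2.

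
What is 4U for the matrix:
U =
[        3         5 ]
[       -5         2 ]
4U =
[       12        20 ]
[      -20         8 ]

Scalar multiplication is elementwise: (4U)[i][j] = 4 * U[i][j].
  (4U)[0][0] = 4 * (3) = 12
  (4U)[0][1] = 4 * (5) = 20
  (4U)[1][0] = 4 * (-5) = -20
  (4U)[1][1] = 4 * (2) = 8
4U =
[       12        20 ]
[      -20         8 ]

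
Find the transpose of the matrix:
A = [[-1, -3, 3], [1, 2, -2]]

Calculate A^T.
[[-1, 1], [-3, 2], [3, -2]]

The transpose sends entry (i,j) to (j,i); rows become columns.
Row 0 of A: [-1, -3, 3] -> column 0 of A^T.
Row 1 of A: [1, 2, -2] -> column 1 of A^T.
A^T = [[-1, 1], [-3, 2], [3, -2]]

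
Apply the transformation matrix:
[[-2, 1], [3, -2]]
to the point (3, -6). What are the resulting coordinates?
(-12, 21)

Matrix multiplication:
[[-2, 1], [3, -2]] × [3, -6]ᵀ
= [-2×3 + 1×-6, 3×3 + -2×-6]ᵀ
= [-12.0000, 21.0000]ᵀ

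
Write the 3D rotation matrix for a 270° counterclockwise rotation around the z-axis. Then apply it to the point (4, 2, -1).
R = [[0, 1, 0], [-1, 0, 0], [0, 0, 1]]; R·(4, 2, -1) = (2, -4, -1)

Rotation matrix for 270° around z-axis:
cos(270°) = 0, sin(270°) = -1
R = [[0, 1, 0], [-1, 0, 0], [0, 0, 1]]
Apply to (4, 2, -1): R·[4, 2, -1]ᵀ = (2, -4, -1)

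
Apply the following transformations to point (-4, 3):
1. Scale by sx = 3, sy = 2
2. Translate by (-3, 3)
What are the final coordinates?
(-15, 9)

Step 1: Scale (-4, 3) by (sx, sy) = (3, 2) → (-12, 6)
Step 2: Translate by (-3, 3) → (-15, 9)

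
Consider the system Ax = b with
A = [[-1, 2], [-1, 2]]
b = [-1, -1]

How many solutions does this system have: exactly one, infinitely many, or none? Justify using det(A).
Infinitely many solutions

det(A) = (-1)*(2) - (2)*(-1) = 0, so A is singular (column 2 is -2 times column 1).
b = [-1, -1] = 1 * column 1 of A, so b lies in the column space of A.
A singular matrix whose right-hand side is in its column space gives a 1-parameter family of solutions — infinitely many.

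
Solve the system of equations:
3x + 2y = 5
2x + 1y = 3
x = 1, y = 1

Use elimination (row reduction):
Equation 1: 3x + 2y = 5.
Equation 2: 2x + 1y = 3.
Multiply Eq1 by 2 and Eq2 by 3: 6x + 4y = 10;  6x + 3y = 9.
Subtract: (-1)y = -1, so y = 1.
Back-substitute into Eq1: 3x + 2*(1) = 5, so x = 1.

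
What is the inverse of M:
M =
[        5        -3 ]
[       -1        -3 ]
det(M) = -18
M⁻¹ =
[      1/6      -1/6 ]
[    -1/18     -5/18 ]

For a 2×2 matrix M = [[a, b], [c, d]] with det(M) ≠ 0, M⁻¹ = (1/det(M)) * [[d, -b], [-c, a]].
det(M) = (5)*(-3) - (-3)*(-1) = -15 - 3 = -18.
M⁻¹ = (1/-18) * [[-3, 3], [1, 5]].
Dividing each entry by -18 and reducing:
M⁻¹ =
[      1/6      -1/6 ]
[    -1/18     -5/18 ]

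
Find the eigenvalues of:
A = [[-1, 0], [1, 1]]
λ = -1, 1

Solve det(A - λI) = 0. For a 2×2 matrix this is λ² - (trace)λ + det = 0.
trace(A) = -1 + 1 = 0.
det(A) = (-1)*(1) - (0)*(1) = -1 - 0 = -1.
Characteristic equation: λ² - (0)λ + (-1) = 0.
Discriminant: (0)² - 4*(-1) = 0 + 4 = 4.
Roots: λ = (0 ± √4) / 2 = -1, 1.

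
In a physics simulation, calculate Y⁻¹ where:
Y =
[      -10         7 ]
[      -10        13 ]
det(Y) = -60
Y⁻¹ =
[   -13/60      7/60 ]
[     -1/6       1/6 ]

For a 2×2 matrix Y = [[a, b], [c, d]] with det(Y) ≠ 0, Y⁻¹ = (1/det(Y)) * [[d, -b], [-c, a]].
det(Y) = (-10)*(13) - (7)*(-10) = -130 + 70 = -60.
Y⁻¹ = (1/-60) * [[13, -7], [10, -10]].
Dividing each entry by -60 and reducing:
Y⁻¹ =
[   -13/60      7/60 ]
[     -1/6       1/6 ]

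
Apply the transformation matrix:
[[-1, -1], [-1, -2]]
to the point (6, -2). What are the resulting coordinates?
(-4, -2)

Matrix multiplication:
[[-1, -1], [-1, -2]] × [6, -2]ᵀ
= [-1×6 + -1×-2, -1×6 + -2×-2]ᵀ
= [-4.0000, -2.0000]ᵀ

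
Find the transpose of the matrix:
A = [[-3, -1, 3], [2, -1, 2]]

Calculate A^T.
[[-3, 2], [-1, -1], [3, 2]]

The transpose sends entry (i,j) to (j,i); rows become columns.
Row 0 of A: [-3, -1, 3] -> column 0 of A^T.
Row 1 of A: [2, -1, 2] -> column 1 of A^T.
A^T = [[-3, 2], [-1, -1], [3, 2]]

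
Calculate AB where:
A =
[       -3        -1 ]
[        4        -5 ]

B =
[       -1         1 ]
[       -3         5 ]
AB =
[        6        -8 ]
[       11       -21 ]

Matrix multiplication: (AB)[i][j] = sum over k of A[i][k] * B[k][j].
  (AB)[0][0] = (-3)*(-1) + (-1)*(-3) = 6
  (AB)[0][1] = (-3)*(1) + (-1)*(5) = -8
  (AB)[1][0] = (4)*(-1) + (-5)*(-3) = 11
  (AB)[1][1] = (4)*(1) + (-5)*(5) = -21
AB =
[        6        -8 ]
[       11       -21 ]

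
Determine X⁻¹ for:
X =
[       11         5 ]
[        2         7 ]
det(X) = 67
X⁻¹ =
[     7/67     -5/67 ]
[    -2/67     11/67 ]

For a 2×2 matrix X = [[a, b], [c, d]] with det(X) ≠ 0, X⁻¹ = (1/det(X)) * [[d, -b], [-c, a]].
det(X) = (11)*(7) - (5)*(2) = 77 - 10 = 67.
X⁻¹ = (1/67) * [[7, -5], [-2, 11]].
Dividing each entry by 67 and reducing:
X⁻¹ =
[     7/67     -5/67 ]
[    -2/67     11/67 ]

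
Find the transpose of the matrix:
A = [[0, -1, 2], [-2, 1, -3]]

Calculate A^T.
[[0, -2], [-1, 1], [2, -3]]

The transpose sends entry (i,j) to (j,i); rows become columns.
Row 0 of A: [0, -1, 2] -> column 0 of A^T.
Row 1 of A: [-2, 1, -3] -> column 1 of A^T.
A^T = [[0, -2], [-1, 1], [2, -3]]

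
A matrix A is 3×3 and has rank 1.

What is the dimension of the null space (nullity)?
2

The rank-nullity theorem for an m×n matrix states:
rank(A) + nullity(A) = n (the number of columns).
Here n = 3 and rank(A) = 1, so nullity(A) = 3 - 1 = 2.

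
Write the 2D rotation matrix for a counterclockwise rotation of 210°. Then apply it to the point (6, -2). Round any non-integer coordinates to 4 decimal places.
R = [[-√3/2, 1/2], [-1/2, -√3/2]]; R·(6, -2) = (-6.1962, -1.2679)

Rotation matrix formula: R(θ) = [[cos θ, -sin θ], [sin θ, cos θ]]
For θ = 210°:
cos(210°) = -√3/2
sin(210°) = -1/2
R = [[-√3/2, 1/2], [-1/2, -√3/2]]
Apply to (6, -2): [-√3/2·6 + (1/2)·-2, -1/2·6 + -√3/2·-2] = (-6.1962, -1.2679)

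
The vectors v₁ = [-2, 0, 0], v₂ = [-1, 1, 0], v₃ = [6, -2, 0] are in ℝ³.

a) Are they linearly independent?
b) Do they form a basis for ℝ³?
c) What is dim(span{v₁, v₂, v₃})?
Not independent, not a basis, dim(span) = 2

Check whether v₃ can be written as a linear combination of v₁ and v₂.
v₃ = (-2)·v₁ + (-2)·v₂ = [6, -2, 0], so the three vectors are linearly dependent.
Thus they do not form a basis for ℝ³, and dim(span{v₁, v₂, v₃}) = 2 (spanned by v₁ and v₂).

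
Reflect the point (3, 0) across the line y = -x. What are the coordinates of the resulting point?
(0, -3)

Reflection across line y = -x: (3, 0) → (0, -3)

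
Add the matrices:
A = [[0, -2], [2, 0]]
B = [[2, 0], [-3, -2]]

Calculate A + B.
[[2, -2], [-1, -2]]

Add corresponding elements:
(0)+(2)=2
(-2)+(0)=-2
(2)+(-3)=-1
(0)+(-2)=-2
A + B = [[2, -2], [-1, -2]]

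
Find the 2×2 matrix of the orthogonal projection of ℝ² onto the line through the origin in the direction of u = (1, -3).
[[1/10, -3/10], [-3/10, 9/10]]

The orthogonal projection onto the line spanned by a nonzero vector u = (a, b) has matrix P = (u uᵀ) / (uᵀ u) = (1/(a² + b²)) · [[a², ab], [ab, b²]].
Here u = (1, -3), so a² + b² = 1 + 9 = 10.
P = (1/10) · [[1, -3], [-3, 9]] = [[1/10, -3/10], [-3/10, 9/10]].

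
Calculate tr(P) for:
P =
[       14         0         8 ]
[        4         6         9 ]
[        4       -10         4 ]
tr(P) = 14 + 6 + 4 = 24

The trace of a square matrix is the sum of its diagonal entries.
Diagonal entries of P: P[0][0] = 14, P[1][1] = 6, P[2][2] = 4.
tr(P) = 14 + 6 + 4 = 24.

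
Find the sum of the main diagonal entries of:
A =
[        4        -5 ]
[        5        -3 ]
tr(A) = 4 - 3 = 1

The trace of a square matrix is the sum of its diagonal entries.
Diagonal entries of A: A[0][0] = 4, A[1][1] = -3.
tr(A) = 4 - 3 = 1.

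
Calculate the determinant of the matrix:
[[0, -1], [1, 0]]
1

For a 2×2 matrix [[a, b], [c, d]], det = ad - bc
det = (0)(0) - (-1)(1) = 0 - -1 = 1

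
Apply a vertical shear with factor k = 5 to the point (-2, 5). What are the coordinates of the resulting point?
(-2, -5)

Shear matrix for vertical shear with factor k = 5:
[[1, 0], [5, 1]]
Result: (-2, 5) → (-2, -5)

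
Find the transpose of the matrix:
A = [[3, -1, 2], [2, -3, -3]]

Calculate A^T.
[[3, 2], [-1, -3], [2, -3]]

The transpose sends entry (i,j) to (j,i); rows become columns.
Row 0 of A: [3, -1, 2] -> column 0 of A^T.
Row 1 of A: [2, -3, -3] -> column 1 of A^T.
A^T = [[3, 2], [-1, -3], [2, -3]]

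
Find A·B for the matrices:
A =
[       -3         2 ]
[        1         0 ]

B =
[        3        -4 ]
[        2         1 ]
AB =
[       -5        14 ]
[        3        -4 ]

Matrix multiplication: (AB)[i][j] = sum over k of A[i][k] * B[k][j].
  (AB)[0][0] = (-3)*(3) + (2)*(2) = -5
  (AB)[0][1] = (-3)*(-4) + (2)*(1) = 14
  (AB)[1][0] = (1)*(3) + (0)*(2) = 3
  (AB)[1][1] = (1)*(-4) + (0)*(1) = -4
AB =
[       -5        14 ]
[        3        -4 ]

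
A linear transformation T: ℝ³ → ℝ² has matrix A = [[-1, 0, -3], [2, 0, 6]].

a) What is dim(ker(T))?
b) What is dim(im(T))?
dim(ker) = 2, dim(im) = 1

Observe that row 2 = -2 × row 1 (so the rows are linearly dependent).
Thus rank(A) = 1 (only one linearly independent row).
dim(im(T)) = rank(A) = 1.
By the rank-nullity theorem applied to T: ℝ³ → ℝ², rank(A) + nullity(A) = 3 (the domain dimension), so dim(ker(T)) = 3 - 1 = 2.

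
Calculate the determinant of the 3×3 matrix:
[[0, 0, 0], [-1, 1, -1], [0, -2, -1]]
0

Expansion along first row:
det = 0·det([[1,-1],[-2,-1]]) - 0·det([[-1,-1],[0,-1]]) + 0·det([[-1,1],[0,-2]])
    = 0·(1·-1 - -1·-2) - 0·(-1·-1 - -1·0) + 0·(-1·-2 - 1·0)
    = 0·-3 - 0·1 + 0·2
    = 0 + 0 + 0 = 0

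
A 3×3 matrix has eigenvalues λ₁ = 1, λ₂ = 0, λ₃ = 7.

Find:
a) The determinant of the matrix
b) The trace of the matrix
det = 0, trace = 8

Two standard eigenvalue identities:
- det(A) equals the product of the eigenvalues (counted with multiplicity).
- trace(A) equals the sum of the eigenvalues.
det(A) = (1)*(0)*(7) = 0.
trace(A) = 1 + 0 + 7 = 8.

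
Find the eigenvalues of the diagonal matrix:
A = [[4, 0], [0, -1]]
λ₁ = 4, λ₂ = -1

The characteristic polynomial of A is det(A - λI) = (4 - λ)(-1 - λ) = 0.
The roots are λ = 4 and λ = -1, so the eigenvalues are the diagonal entries.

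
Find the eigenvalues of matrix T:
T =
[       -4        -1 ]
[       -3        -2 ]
λ = -5, -1

Solve det(T - λI) = 0. For a 2×2 matrix the characteristic equation is λ² - (trace)λ + det = 0.
trace(T) = a + d = -4 - 2 = -6.
det(T) = a*d - b*c = (-4)*(-2) - (-1)*(-3) = 8 - 3 = 5.
Characteristic equation: λ² - (-6)λ + (5) = 0.
Discriminant = (-6)² - 4*(5) = 36 - 20 = 16.
λ = (-6 ± √16) / 2 = (-6 ± 4) / 2 = -5, -1.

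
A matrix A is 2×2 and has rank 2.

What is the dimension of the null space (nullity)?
0

The rank-nullity theorem for an m×n matrix states:
rank(A) + nullity(A) = n (the number of columns).
Here n = 2 and rank(A) = 2, so nullity(A) = 2 - 2 = 0.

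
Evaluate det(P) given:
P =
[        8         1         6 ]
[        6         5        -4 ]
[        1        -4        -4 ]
det(P) = -442

Expand along row 0 (cofactor expansion): det(P) = a*(e*i - f*h) - b*(d*i - f*g) + c*(d*h - e*g), where the 3×3 is [[a, b, c], [d, e, f], [g, h, i]].
Minor M_00 = (5)*(-4) - (-4)*(-4) = -20 - 16 = -36.
Minor M_01 = (6)*(-4) - (-4)*(1) = -24 + 4 = -20.
Minor M_02 = (6)*(-4) - (5)*(1) = -24 - 5 = -29.
det(P) = (8)*(-36) - (1)*(-20) + (6)*(-29) = -288 + 20 - 174 = -442.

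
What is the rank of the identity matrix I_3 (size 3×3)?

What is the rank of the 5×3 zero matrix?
rank(I_3) = 3, rank(0) = 0

The identity I_3 has 3 columns that are the standard basis vectors e_1, …, e_3. These are linearly independent, so all 3 columns are pivots and rank(I_3) = 3.
The 5×3 zero matrix has every entry zero, so every row is the zero row and there are no pivots; rank(0) = 0.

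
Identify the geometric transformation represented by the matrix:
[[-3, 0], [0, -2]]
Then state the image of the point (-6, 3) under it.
non-uniform scaling by (-3, -2); image of (-6, 3) is (18, -6)

This is diagonal with distinct entries, so it scales the x-axis by -3 and the y-axis by -2.
The matrix [[-3, 0], [0, -2]] represents: non-uniform scaling by (-3, -2).
Applying it to (-6, 3): [-3·-6 + 0·3, 0·-6 + -2·3] = (18, -6).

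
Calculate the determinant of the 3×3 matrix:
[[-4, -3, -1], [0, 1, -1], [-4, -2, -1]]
-4

Expansion along first row:
det = -4·det([[1,-1],[-2,-1]]) - -3·det([[0,-1],[-4,-1]]) + -1·det([[0,1],[-4,-2]])
    = -4·(1·-1 - -1·-2) - -3·(0·-1 - -1·-4) + -1·(0·-2 - 1·-4)
    = -4·-3 - -3·-4 + -1·4
    = 12 + -12 + -4 = -4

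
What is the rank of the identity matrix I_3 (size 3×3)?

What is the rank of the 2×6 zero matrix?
rank(I_3) = 3, rank(0) = 0

The identity I_3 has 3 columns that are the standard basis vectors e_1, …, e_3. These are linearly independent, so all 3 columns are pivots and rank(I_3) = 3.
The 2×6 zero matrix has every entry zero, so every row is the zero row and there are no pivots; rank(0) = 0.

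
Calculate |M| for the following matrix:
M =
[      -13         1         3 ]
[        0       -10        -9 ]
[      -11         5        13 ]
det(M) = 874

Expand along row 0 (cofactor expansion): det(M) = a*(e*i - f*h) - b*(d*i - f*g) + c*(d*h - e*g), where the 3×3 is [[a, b, c], [d, e, f], [g, h, i]].
Minor M_00 = (-10)*(13) - (-9)*(5) = -130 + 45 = -85.
Minor M_01 = (0)*(13) - (-9)*(-11) = 0 - 99 = -99.
Minor M_02 = (0)*(5) - (-10)*(-11) = 0 - 110 = -110.
det(M) = (-13)*(-85) - (1)*(-99) + (3)*(-110) = 1105 + 99 - 330 = 874.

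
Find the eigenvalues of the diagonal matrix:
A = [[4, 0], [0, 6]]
λ₁ = 4, λ₂ = 6

The characteristic polynomial of A is det(A - λI) = (4 - λ)(6 - λ) = 0.
The roots are λ = 4 and λ = 6, so the eigenvalues are the diagonal entries.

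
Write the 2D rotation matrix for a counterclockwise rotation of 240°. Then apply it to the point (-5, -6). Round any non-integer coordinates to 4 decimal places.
R = [[-1/2, √3/2], [-√3/2, -1/2]]; R·(-5, -6) = (-2.6962, 7.3301)

Rotation matrix formula: R(θ) = [[cos θ, -sin θ], [sin θ, cos θ]]
For θ = 240°:
cos(240°) = -1/2
sin(240°) = -√3/2
R = [[-1/2, √3/2], [-√3/2, -1/2]]
Apply to (-5, -6): [-1/2·-5 + (√3/2)·-6, -√3/2·-5 + -1/2·-6] = (-2.6962, 7.3301)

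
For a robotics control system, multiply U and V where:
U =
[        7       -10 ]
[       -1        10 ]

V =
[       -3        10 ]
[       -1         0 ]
UV =
[      -11        70 ]
[       -7       -10 ]

Matrix multiplication: (UV)[i][j] = sum over k of U[i][k] * V[k][j].
  (UV)[0][0] = (7)*(-3) + (-10)*(-1) = -11
  (UV)[0][1] = (7)*(10) + (-10)*(0) = 70
  (UV)[1][0] = (-1)*(-3) + (10)*(-1) = -7
  (UV)[1][1] = (-1)*(10) + (10)*(0) = -10
UV =
[      -11        70 ]
[       -7       -10 ]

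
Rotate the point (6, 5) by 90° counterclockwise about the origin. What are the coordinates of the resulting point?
(-5, 6)

Rotation matrix R(θ) = [[cos θ, -sin θ], [sin θ, cos θ]]; for θ = 90°:
R = [[0, -1], [1, 0]]
Result: R × [6, 5]ᵀ = [0·6 + (-1)·5, 1·6 + (0)·5]ᵀ = (-5, 6)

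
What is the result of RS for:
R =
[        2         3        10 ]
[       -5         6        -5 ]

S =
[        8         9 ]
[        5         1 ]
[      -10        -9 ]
RS =
[      -69       -69 ]
[       40         6 ]

Matrix multiplication: (RS)[i][j] = sum over k of R[i][k] * S[k][j].
  (RS)[0][0] = (2)*(8) + (3)*(5) + (10)*(-10) = -69
  (RS)[0][1] = (2)*(9) + (3)*(1) + (10)*(-9) = -69
  (RS)[1][0] = (-5)*(8) + (6)*(5) + (-5)*(-10) = 40
  (RS)[1][1] = (-5)*(9) + (6)*(1) + (-5)*(-9) = 6
RS =
[      -69       -69 ]
[       40         6 ]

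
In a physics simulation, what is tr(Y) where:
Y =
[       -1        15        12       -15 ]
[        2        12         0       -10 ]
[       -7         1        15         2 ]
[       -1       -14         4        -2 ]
tr(Y) = -1 + 12 + 15 - 2 = 24

The trace of a square matrix is the sum of its diagonal entries.
Diagonal entries of Y: Y[0][0] = -1, Y[1][1] = 12, Y[2][2] = 15, Y[3][3] = -2.
tr(Y) = -1 + 12 + 15 - 2 = 24.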